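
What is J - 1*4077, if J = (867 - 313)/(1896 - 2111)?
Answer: -877109/215 ≈ -4079.6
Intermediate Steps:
J = -554/215 (J = 554/(-215) = 554*(-1/215) = -554/215 ≈ -2.5767)
J - 1*4077 = -554/215 - 1*4077 = -554/215 - 4077 = -877109/215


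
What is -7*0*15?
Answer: 0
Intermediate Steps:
-7*0*15 = 0*15 = 0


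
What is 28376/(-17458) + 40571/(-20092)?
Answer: -639209555/175383068 ≈ -3.6446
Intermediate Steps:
28376/(-17458) + 40571/(-20092) = 28376*(-1/17458) + 40571*(-1/20092) = -14188/8729 - 40571/20092 = -639209555/175383068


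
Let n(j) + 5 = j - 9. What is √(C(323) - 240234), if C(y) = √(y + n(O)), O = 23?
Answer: √(-240234 + 2*√83) ≈ 490.12*I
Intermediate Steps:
n(j) = -14 + j (n(j) = -5 + (j - 9) = -5 + (-9 + j) = -14 + j)
C(y) = √(9 + y) (C(y) = √(y + (-14 + 23)) = √(y + 9) = √(9 + y))
√(C(323) - 240234) = √(√(9 + 323) - 240234) = √(√332 - 240234) = √(2*√83 - 240234) = √(-240234 + 2*√83)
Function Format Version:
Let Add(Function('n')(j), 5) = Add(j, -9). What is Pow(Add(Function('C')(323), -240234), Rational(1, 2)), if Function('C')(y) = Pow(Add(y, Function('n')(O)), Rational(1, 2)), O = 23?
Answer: Pow(Add(-240234, Mul(2, Pow(83, Rational(1, 2)))), Rational(1, 2)) ≈ Mul(490.12, I)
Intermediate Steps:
Function('n')(j) = Add(-14, j) (Function('n')(j) = Add(-5, Add(j, -9)) = Add(-5, Add(-9, j)) = Add(-14, j))
Function('C')(y) = Pow(Add(9, y), Rational(1, 2)) (Function('C')(y) = Pow(Add(y, Add(-14, 23)), Rational(1, 2)) = Pow(Add(y, 9), Rational(1, 2)) = Pow(Add(9, y), Rational(1, 2)))
Pow(Add(Function('C')(323), -240234), Rational(1, 2)) = Pow(Add(Pow(Add(9, 323), Rational(1, 2)), -240234), Rational(1, 2)) = Pow(Add(Pow(332, Rational(1, 2)), -240234), Rational(1, 2)) = Pow(Add(Mul(2, Pow(83, Rational(1, 2))), -240234), Rational(1, 2)) = Pow(Add(-240234, Mul(2, Pow(83, Rational(1, 2)))), Rational(1, 2))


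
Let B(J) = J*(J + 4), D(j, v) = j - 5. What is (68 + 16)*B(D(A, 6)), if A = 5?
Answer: 0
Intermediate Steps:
D(j, v) = -5 + j
B(J) = J*(4 + J)
(68 + 16)*B(D(A, 6)) = (68 + 16)*((-5 + 5)*(4 + (-5 + 5))) = 84*(0*(4 + 0)) = 84*(0*4) = 84*0 = 0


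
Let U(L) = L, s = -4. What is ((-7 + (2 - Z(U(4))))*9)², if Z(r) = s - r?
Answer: 729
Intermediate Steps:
Z(r) = -4 - r
((-7 + (2 - Z(U(4))))*9)² = ((-7 + (2 - (-4 - 1*4)))*9)² = ((-7 + (2 - (-4 - 4)))*9)² = ((-7 + (2 - 1*(-8)))*9)² = ((-7 + (2 + 8))*9)² = ((-7 + 10)*9)² = (3*9)² = 27² = 729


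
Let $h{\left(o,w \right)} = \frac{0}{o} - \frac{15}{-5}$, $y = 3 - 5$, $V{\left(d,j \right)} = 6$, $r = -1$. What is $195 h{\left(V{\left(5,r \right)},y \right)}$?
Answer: $585$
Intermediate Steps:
$y = -2$ ($y = 3 - 5 = -2$)
$h{\left(o,w \right)} = 3$ ($h{\left(o,w \right)} = 0 - -3 = 0 + 3 = 3$)
$195 h{\left(V{\left(5,r \right)},y \right)} = 195 \cdot 3 = 585$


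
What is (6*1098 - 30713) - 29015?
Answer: -53140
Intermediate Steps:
(6*1098 - 30713) - 29015 = (6588 - 30713) - 29015 = -24125 - 29015 = -53140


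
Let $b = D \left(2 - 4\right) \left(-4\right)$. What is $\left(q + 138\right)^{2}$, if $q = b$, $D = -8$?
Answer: $5476$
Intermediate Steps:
$b = -64$ ($b = - 8 \left(2 - 4\right) \left(-4\right) = - 8 \left(\left(-2\right) \left(-4\right)\right) = \left(-8\right) 8 = -64$)
$q = -64$
$\left(q + 138\right)^{2} = \left(-64 + 138\right)^{2} = 74^{2} = 5476$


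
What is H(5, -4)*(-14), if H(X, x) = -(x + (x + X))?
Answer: -42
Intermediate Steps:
H(X, x) = -X - 2*x (H(X, x) = -(x + (X + x)) = -(X + 2*x) = -X - 2*x)
H(5, -4)*(-14) = (-1*5 - 2*(-4))*(-14) = (-5 + 8)*(-14) = 3*(-14) = -42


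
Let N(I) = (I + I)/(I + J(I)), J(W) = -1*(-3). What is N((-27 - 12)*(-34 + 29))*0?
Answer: 0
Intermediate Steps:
J(W) = 3
N(I) = 2*I/(3 + I) (N(I) = (I + I)/(I + 3) = (2*I)/(3 + I) = 2*I/(3 + I))
N((-27 - 12)*(-34 + 29))*0 = (2*((-27 - 12)*(-34 + 29))/(3 + (-27 - 12)*(-34 + 29)))*0 = (2*(-39*(-5))/(3 - 39*(-5)))*0 = (2*195/(3 + 195))*0 = (2*195/198)*0 = (2*195*(1/198))*0 = (65/33)*0 = 0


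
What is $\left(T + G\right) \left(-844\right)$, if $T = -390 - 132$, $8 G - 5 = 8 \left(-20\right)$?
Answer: $\frac{913841}{2} \approx 4.5692 \cdot 10^{5}$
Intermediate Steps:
$G = - \frac{155}{8}$ ($G = \frac{5}{8} + \frac{8 \left(-20\right)}{8} = \frac{5}{8} + \frac{1}{8} \left(-160\right) = \frac{5}{8} - 20 = - \frac{155}{8} \approx -19.375$)
$T = -522$
$\left(T + G\right) \left(-844\right) = \left(-522 - \frac{155}{8}\right) \left(-844\right) = \left(- \frac{4331}{8}\right) \left(-844\right) = \frac{913841}{2}$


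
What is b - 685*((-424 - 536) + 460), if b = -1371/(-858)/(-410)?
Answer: 40161549543/117260 ≈ 3.4250e+5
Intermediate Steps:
b = -457/117260 (b = -1371*(-1/858)*(-1/410) = (457/286)*(-1/410) = -457/117260 ≈ -0.0038973)
b - 685*((-424 - 536) + 460) = -457/117260 - 685*((-424 - 536) + 460) = -457/117260 - 685*(-960 + 460) = -457/117260 - 685*(-500) = -457/117260 + 342500 = 40161549543/117260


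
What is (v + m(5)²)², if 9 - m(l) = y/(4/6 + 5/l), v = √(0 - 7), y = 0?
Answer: (81 + I*√7)² ≈ 6554.0 + 428.61*I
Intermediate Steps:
v = I*√7 (v = √(-7) = I*√7 ≈ 2.6458*I)
m(l) = 9 (m(l) = 9 - 0/(4/6 + 5/l) = 9 - 0/(4*(⅙) + 5/l) = 9 - 0/(⅔ + 5/l) = 9 - 1*0 = 9 + 0 = 9)
(v + m(5)²)² = (I*√7 + 9²)² = (I*√7 + 81)² = (81 + I*√7)²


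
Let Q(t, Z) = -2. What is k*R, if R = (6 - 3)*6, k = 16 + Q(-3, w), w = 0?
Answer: 252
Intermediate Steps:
k = 14 (k = 16 - 2 = 14)
R = 18 (R = 3*6 = 18)
k*R = 14*18 = 252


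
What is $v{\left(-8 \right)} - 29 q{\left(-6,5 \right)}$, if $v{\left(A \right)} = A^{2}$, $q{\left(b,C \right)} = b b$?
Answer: $-980$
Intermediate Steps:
$q{\left(b,C \right)} = b^{2}$
$v{\left(-8 \right)} - 29 q{\left(-6,5 \right)} = \left(-8\right)^{2} - 29 \left(-6\right)^{2} = 64 - 1044 = -980$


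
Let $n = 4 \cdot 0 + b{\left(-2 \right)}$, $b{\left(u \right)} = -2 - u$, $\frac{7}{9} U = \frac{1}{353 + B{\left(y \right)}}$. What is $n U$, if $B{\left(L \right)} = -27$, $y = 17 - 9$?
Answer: $0$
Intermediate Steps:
$y = 8$ ($y = 17 - 9 = 8$)
$U = \frac{9}{2282}$ ($U = \frac{9}{7 \left(353 - 27\right)} = \frac{9}{7 \cdot 326} = \frac{9}{7} \cdot \frac{1}{326} = \frac{9}{2282} \approx 0.0039439$)
$n = 0$ ($n = 4 \cdot 0 - 0 = 0 + \left(-2 + 2\right) = 0 + 0 = 0$)
$n U = 0 \cdot \frac{9}{2282} = 0$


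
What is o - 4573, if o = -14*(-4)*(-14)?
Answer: -5357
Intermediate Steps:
o = -784 (o = 56*(-14) = -784)
o - 4573 = -784 - 4573 = -5357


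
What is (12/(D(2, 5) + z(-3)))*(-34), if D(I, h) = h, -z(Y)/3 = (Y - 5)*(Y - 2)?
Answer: 408/115 ≈ 3.5478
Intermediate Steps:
z(Y) = -3*(-5 + Y)*(-2 + Y) (z(Y) = -3*(Y - 5)*(Y - 2) = -3*(-5 + Y)*(-2 + Y))
(12/(D(2, 5) + z(-3)))*(-34) = (12/(5 + (-30 - 3*(-3)**2 + 21*(-3))))*(-34) = (12/(5 + (-30 - 3*9 - 63)))*(-34) = (12/(5 + (-30 - 27 - 63)))*(-34) = (12/(5 - 120))*(-34) = (12/(-115))*(-34) = -1/115*12*(-34) = -12/115*(-34) = 408/115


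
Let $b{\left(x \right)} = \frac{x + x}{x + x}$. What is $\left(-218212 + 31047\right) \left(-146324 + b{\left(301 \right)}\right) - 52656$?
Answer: $27386491639$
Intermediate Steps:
$b{\left(x \right)} = 1$ ($b{\left(x \right)} = \frac{2 x}{2 x} = 2 x \frac{1}{2 x} = 1$)
$\left(-218212 + 31047\right) \left(-146324 + b{\left(301 \right)}\right) - 52656 = \left(-218212 + 31047\right) \left(-146324 + 1\right) - 52656 = \left(-187165\right) \left(-146323\right) - 52656 = 27386544295 - 52656 = 27386491639$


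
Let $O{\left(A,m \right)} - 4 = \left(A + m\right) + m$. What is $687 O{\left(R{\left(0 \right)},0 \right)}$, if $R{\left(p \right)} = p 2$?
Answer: $2748$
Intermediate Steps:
$R{\left(p \right)} = 2 p$
$O{\left(A,m \right)} = 4 + A + 2 m$ ($O{\left(A,m \right)} = 4 + \left(\left(A + m\right) + m\right) = 4 + \left(A + 2 m\right) = 4 + A + 2 m$)
$687 O{\left(R{\left(0 \right)},0 \right)} = 687 \left(4 + 2 \cdot 0 + 2 \cdot 0\right) = 687 \left(4 + 0 + 0\right) = 687 \cdot 4 = 2748$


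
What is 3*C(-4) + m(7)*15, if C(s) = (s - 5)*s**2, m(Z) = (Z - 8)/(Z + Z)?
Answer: -6063/14 ≈ -433.07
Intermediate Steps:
m(Z) = (-8 + Z)/(2*Z) (m(Z) = (-8 + Z)/((2*Z)) = (-8 + Z)*(1/(2*Z)) = (-8 + Z)/(2*Z))
C(s) = s**2*(-5 + s) (C(s) = (-5 + s)*s**2 = s**2*(-5 + s))
3*C(-4) + m(7)*15 = 3*((-4)**2*(-5 - 4)) + ((1/2)*(-8 + 7)/7)*15 = 3*(16*(-9)) + ((1/2)*(1/7)*(-1))*15 = 3*(-144) - 1/14*15 = -432 - 15/14 = -6063/14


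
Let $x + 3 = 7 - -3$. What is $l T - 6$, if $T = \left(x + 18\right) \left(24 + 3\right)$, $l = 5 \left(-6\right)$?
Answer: $-20256$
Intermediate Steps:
$l = -30$
$x = 7$ ($x = -3 + \left(7 - -3\right) = -3 + \left(7 + 3\right) = -3 + 10 = 7$)
$T = 675$ ($T = \left(7 + 18\right) \left(24 + 3\right) = 25 \cdot 27 = 675$)
$l T - 6 = \left(-30\right) 675 - 6 = -20250 - 6 = -20256$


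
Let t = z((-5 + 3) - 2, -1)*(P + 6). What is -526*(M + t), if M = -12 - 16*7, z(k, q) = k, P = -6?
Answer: 65224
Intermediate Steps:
t = 0 (t = ((-5 + 3) - 2)*(-6 + 6) = (-2 - 2)*0 = -4*0 = 0)
M = -124 (M = -12 - 112 = -124)
-526*(M + t) = -526*(-124 + 0) = -526*(-124) = 65224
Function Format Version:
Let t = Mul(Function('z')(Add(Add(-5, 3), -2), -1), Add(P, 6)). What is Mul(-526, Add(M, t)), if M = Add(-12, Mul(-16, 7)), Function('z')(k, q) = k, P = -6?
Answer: 65224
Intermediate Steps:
t = 0 (t = Mul(Add(Add(-5, 3), -2), Add(-6, 6)) = Mul(Add(-2, -2), 0) = Mul(-4, 0) = 0)
M = -124 (M = Add(-12, -112) = -124)
Mul(-526, Add(M, t)) = Mul(-526, Add(-124, 0)) = Mul(-526, -124) = 65224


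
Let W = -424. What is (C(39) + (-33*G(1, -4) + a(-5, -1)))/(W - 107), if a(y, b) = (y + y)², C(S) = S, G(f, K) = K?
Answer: -271/531 ≈ -0.51036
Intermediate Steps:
a(y, b) = 4*y² (a(y, b) = (2*y)² = 4*y²)
(C(39) + (-33*G(1, -4) + a(-5, -1)))/(W - 107) = (39 + (-33*(-4) + 4*(-5)²))/(-424 - 107) = (39 + (132 + 4*25))/(-531) = (39 + (132 + 100))*(-1/531) = (39 + 232)*(-1/531) = 271*(-1/531) = -271/531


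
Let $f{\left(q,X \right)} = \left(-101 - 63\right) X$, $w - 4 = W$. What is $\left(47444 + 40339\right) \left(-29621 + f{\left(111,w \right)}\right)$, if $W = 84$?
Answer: $-3867104499$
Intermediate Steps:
$w = 88$ ($w = 4 + 84 = 88$)
$f{\left(q,X \right)} = - 164 X$ ($f{\left(q,X \right)} = \left(-101 - 63\right) X = - 164 X$)
$\left(47444 + 40339\right) \left(-29621 + f{\left(111,w \right)}\right) = \left(47444 + 40339\right) \left(-29621 - 14432\right) = 87783 \left(-29621 - 14432\right) = 87783 \left(-44053\right) = -3867104499$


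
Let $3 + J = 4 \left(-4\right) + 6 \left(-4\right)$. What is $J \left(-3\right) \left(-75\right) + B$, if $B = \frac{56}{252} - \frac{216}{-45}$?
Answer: $- \frac{435149}{45} \approx -9670.0$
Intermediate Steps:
$J = -43$ ($J = -3 + \left(4 \left(-4\right) + 6 \left(-4\right)\right) = -3 - 40 = -43$)
$B = \frac{226}{45}$ ($B = 56 \cdot \frac{1}{252} - - \frac{24}{5} = \frac{2}{9} + \frac{24}{5} = \frac{226}{45} \approx 5.0222$)
$J \left(-3\right) \left(-75\right) + B = \left(-43\right) \left(-3\right) \left(-75\right) + \frac{226}{45} = 129 \left(-75\right) + \frac{226}{45} = -9675 + \frac{226}{45} = - \frac{435149}{45}$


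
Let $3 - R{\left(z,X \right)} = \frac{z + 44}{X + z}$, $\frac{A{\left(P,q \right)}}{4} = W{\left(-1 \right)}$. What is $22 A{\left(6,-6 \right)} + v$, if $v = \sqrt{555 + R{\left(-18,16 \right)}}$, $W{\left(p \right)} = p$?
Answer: $-88 + \sqrt{571} \approx -64.104$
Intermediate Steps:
$A{\left(P,q \right)} = -4$ ($A{\left(P,q \right)} = 4 \left(-1\right) = -4$)
$R{\left(z,X \right)} = 3 - \frac{44 + z}{X + z}$ ($R{\left(z,X \right)} = 3 - \frac{z + 44}{X + z} = 3 - \frac{44 + z}{X + z}$)
$v = \sqrt{571}$ ($v = \sqrt{555 + \frac{-44 + 2 \left(-18\right) + 3 \cdot 16}{16 - 18}} = \sqrt{555 + \frac{-44 - 36 + 48}{-2}} = \sqrt{555 - -16} = \sqrt{555 + 16} = \sqrt{571} \approx 23.896$)
$22 A{\left(6,-6 \right)} + v = 22 \left(-4\right) + \sqrt{571} = -88 + \sqrt{571}$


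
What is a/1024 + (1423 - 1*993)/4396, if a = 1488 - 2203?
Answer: -675705/1125376 ≈ -0.60043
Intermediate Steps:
a = -715
a/1024 + (1423 - 1*993)/4396 = -715/1024 + (1423 - 1*993)/4396 = -715*1/1024 + (1423 - 993)*(1/4396) = -715/1024 + 430*(1/4396) = -715/1024 + 215/2198 = -675705/1125376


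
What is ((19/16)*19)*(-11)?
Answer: -3971/16 ≈ -248.19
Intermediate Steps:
((19/16)*19)*(-11) = (361/16)*(-11) = -3971/16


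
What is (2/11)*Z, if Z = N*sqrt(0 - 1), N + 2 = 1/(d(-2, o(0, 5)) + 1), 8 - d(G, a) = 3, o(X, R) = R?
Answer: -I/3 ≈ -0.33333*I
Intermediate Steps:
d(G, a) = 5 (d(G, a) = 8 - 1*3 = 8 - 3 = 5)
N = -11/6 (N = -2 + 1/(5 + 1) = -2 + 1/6 = -11/6 ≈ -1.8333)
Z = -11*I/6 (Z = -11*sqrt(0 - 1)/6 = -11*I/6 ≈ -1.8333*I)
(2/11)*Z = (2/11)*(-11*I/6) = (2*(1/11))*(-11*I/6) = 2*(-11*I/6)/11 = -I/3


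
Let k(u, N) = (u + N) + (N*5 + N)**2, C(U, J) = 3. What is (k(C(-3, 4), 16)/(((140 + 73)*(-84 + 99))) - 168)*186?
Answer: -6541310/213 ≈ -30710.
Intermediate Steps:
k(u, N) = N + u + 36*N**2 (k(u, N) = (N + u) + (5*N + N)**2 = (N + u) + (6*N)**2 = (N + u) + 36*N**2 = N + u + 36*N**2)
(k(C(-3, 4), 16)/(((140 + 73)*(-84 + 99))) - 168)*186 = ((16 + 3 + 36*16**2)/(((140 + 73)*(-84 + 99))) - 168)*186 = ((16 + 3 + 36*256)/((213*15)) - 168)*186 = ((16 + 3 + 9216)/3195 - 168)*186 = (9235*(1/3195) - 168)*186 = (1847/639 - 168)*186 = -105505/639*186 = -6541310/213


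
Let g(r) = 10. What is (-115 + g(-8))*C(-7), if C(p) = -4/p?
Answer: -60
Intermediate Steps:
(-115 + g(-8))*C(-7) = (-115 + 10)*(-4/(-7)) = -(-420)*(-1)/7 = -105*4/7 = -60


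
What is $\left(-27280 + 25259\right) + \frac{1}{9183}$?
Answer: $- \frac{18558842}{9183} \approx -2021.0$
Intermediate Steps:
$\left(-27280 + 25259\right) + \frac{1}{9183} = -2021 + \frac{1}{9183} = - \frac{18558842}{9183}$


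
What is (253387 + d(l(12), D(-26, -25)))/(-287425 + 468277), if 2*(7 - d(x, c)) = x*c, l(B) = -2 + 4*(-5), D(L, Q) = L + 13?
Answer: 84417/60284 ≈ 1.4003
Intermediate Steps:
D(L, Q) = 13 + L
l(B) = -22 (l(B) = -2 - 20 = -22)
d(x, c) = 7 - c*x/2 (d(x, c) = 7 - x*c/2 = 7 - c*x/2)
(253387 + d(l(12), D(-26, -25)))/(-287425 + 468277) = (253387 + (7 - ½*(13 - 26)*(-22)))/(-287425 + 468277) = (253387 + (7 - ½*(-13)*(-22)))/180852 = (253387 + (7 - 143))*(1/180852) = (253387 - 136)*(1/180852) = 253251*(1/180852) = 84417/60284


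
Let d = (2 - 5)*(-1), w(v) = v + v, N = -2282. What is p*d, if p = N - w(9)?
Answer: -6900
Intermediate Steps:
w(v) = 2*v
p = -2300 (p = -2282 - 2*9 = -2282 - 1*18 = -2282 - 18 = -2300)
d = 3 (d = -3*(-1) = 3)
p*d = -2300*3 = -6900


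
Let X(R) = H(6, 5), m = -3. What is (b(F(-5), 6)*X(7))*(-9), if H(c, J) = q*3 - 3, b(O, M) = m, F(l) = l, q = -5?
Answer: -486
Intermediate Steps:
b(O, M) = -3
H(c, J) = -18 (H(c, J) = -5*3 - 3 = -15 - 3 = -18)
X(R) = -18
(b(F(-5), 6)*X(7))*(-9) = -3*(-18)*(-9) = 54*(-9) = -486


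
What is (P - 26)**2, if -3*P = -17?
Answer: 3721/9 ≈ 413.44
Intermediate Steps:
P = 17/3 (P = -1/3*(-17) = 17/3 ≈ 5.6667)
(P - 26)**2 = (17/3 - 26)**2 = (-61/3)**2 = 3721/9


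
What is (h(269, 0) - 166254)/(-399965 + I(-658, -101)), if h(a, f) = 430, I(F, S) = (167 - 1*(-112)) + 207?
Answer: 165824/399479 ≈ 0.41510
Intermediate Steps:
I(F, S) = 486 (I(F, S) = (167 + 112) + 207 = 279 + 207 = 486)
(h(269, 0) - 166254)/(-399965 + I(-658, -101)) = (430 - 166254)/(-399965 + 486) = -165824/(-399479) = -165824*(-1/399479) = 165824/399479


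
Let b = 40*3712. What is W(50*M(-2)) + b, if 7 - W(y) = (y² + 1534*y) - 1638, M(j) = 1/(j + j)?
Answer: 676575/4 ≈ 1.6914e+5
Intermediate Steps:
M(j) = 1/(2*j)
W(y) = 1645 - y² - 1534*y (W(y) = 7 - ((y² + 1534*y) - 1638) = 7 - (-1638 + y² + 1534*y) = 7 + (1638 - y² - 1534*y) = 1645 - y² - 1534*y)
b = 148480
W(50*M(-2)) + b = (1645 - (50*((½)/(-2)))² - 76700*(½)/(-2)) + 148480 = (1645 - (50*((½)*(-½)))² - 76700*(½)*(-½)) + 148480 = (1645 - (50*(-¼))² - 76700*(-1)/4) + 148480 = (1645 - (-25/2)² - 1534*(-25/2)) + 148480 = (1645 - 1*625/4 + 19175) + 148480 = (1645 - 625/4 + 19175) + 148480 = 82655/4 + 148480 = 676575/4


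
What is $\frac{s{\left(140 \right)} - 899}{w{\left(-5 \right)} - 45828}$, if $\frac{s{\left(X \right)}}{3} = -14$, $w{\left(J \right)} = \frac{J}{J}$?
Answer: $\frac{941}{45827} \approx 0.020534$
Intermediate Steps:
$w{\left(J \right)} = 1$
$s{\left(X \right)} = -42$ ($s{\left(X \right)} = 3 \left(-14\right) = -42$)
$\frac{s{\left(140 \right)} - 899}{w{\left(-5 \right)} - 45828} = \frac{-42 - 899}{1 - 45828} = - \frac{941}{-45827} = \left(-941\right) \left(- \frac{1}{45827}\right) = \frac{941}{45827}$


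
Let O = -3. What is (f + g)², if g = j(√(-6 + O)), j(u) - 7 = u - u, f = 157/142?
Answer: 1324801/20164 ≈ 65.701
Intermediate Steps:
f = 157/142 (f = 157*(1/142) = 157/142 ≈ 1.1056)
j(u) = 7 (j(u) = 7 + (u - u) = 7 + 0 = 7)
g = 7
(f + g)² = (157/142 + 7)² = (1151/142)² = 1324801/20164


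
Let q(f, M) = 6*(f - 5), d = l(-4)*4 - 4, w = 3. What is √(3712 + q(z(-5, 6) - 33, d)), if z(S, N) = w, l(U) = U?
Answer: √3502 ≈ 59.178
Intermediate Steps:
z(S, N) = 3
d = -20 (d = -4*4 - 4 = -16 - 4 = -20)
q(f, M) = -30 + 6*f (q(f, M) = 6*(-5 + f) = -30 + 6*f)
√(3712 + q(z(-5, 6) - 33, d)) = √(3712 + (-30 + 6*(3 - 33))) = √(3712 + (-30 + 6*(-30))) = √(3712 + (-30 - 180)) = √(3712 - 210) = √3502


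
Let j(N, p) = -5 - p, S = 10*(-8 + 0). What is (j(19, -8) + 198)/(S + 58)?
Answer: -201/22 ≈ -9.1364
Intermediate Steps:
S = -80 (S = 10*(-8) = -80)
(j(19, -8) + 198)/(S + 58) = ((-5 - 1*(-8)) + 198)/(-80 + 58) = ((-5 + 8) + 198)/(-22) = (3 + 198)*(-1/22) = 201*(-1/22) = -201/22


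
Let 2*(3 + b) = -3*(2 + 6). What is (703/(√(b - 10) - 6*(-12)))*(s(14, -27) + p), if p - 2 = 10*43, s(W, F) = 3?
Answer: 22017960/5209 - 1529025*I/5209 ≈ 4226.9 - 293.54*I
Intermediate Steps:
b = -15 (b = -3 + (-3*(2 + 6))/2 = -3 + (-3*8)/2 = -3 + (½)*(-24) = -3 - 12 = -15)
p = 432 (p = 2 + 10*43 = 2 + 430 = 432)
(703/(√(b - 10) - 6*(-12)))*(s(14, -27) + p) = (703/(√(-15 - 10) - 6*(-12)))*(3 + 432) = (703/(√(-25) + 72))*435 = (703/(5*I + 72))*435 = (703/(72 + 5*I))*435 = (703*((72 - 5*I)/5209))*435 = (703*(72 - 5*I)/5209)*435 = 305805*(72 - 5*I)/5209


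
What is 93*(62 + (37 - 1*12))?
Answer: 8091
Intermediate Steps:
93*(62 + (37 - 1*12)) = 93*(62 + (37 - 12)) = 93*(62 + 25) = 93*87 = 8091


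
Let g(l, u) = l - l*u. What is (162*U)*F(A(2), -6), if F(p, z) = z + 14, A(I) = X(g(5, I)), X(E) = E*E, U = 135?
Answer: 174960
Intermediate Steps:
g(l, u) = l - l*u
X(E) = E²
A(I) = (5 - 5*I)² (A(I) = (5*(1 - I))² = (5 - 5*I)²)
F(p, z) = 14 + z
(162*U)*F(A(2), -6) = (162*135)*(14 - 6) = 21870*8 = 174960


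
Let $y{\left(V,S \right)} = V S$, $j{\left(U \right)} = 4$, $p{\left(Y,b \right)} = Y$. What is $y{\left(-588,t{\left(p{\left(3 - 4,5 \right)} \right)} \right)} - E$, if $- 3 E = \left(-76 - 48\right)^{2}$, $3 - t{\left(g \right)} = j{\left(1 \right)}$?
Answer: $\frac{17140}{3} \approx 5713.3$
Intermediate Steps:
$t{\left(g \right)} = -1$ ($t{\left(g \right)} = 3 - 4 = -1$)
$E = - \frac{15376}{3}$ ($E = - \frac{\left(-76 - 48\right)^{2}}{3} = - \frac{\left(-124\right)^{2}}{3} = \left(- \frac{1}{3}\right) 15376 = - \frac{15376}{3} \approx -5125.3$)
$y{\left(V,S \right)} = S V$
$y{\left(-588,t{\left(p{\left(3 - 4,5 \right)} \right)} \right)} - E = \left(-1\right) \left(-588\right) - - \frac{15376}{3} = 588 + \frac{15376}{3} = \frac{17140}{3}$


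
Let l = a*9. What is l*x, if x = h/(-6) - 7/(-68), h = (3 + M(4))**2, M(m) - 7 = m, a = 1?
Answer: -19929/68 ≈ -293.07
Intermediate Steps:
M(m) = 7 + m
h = 196 (h = (3 + (7 + 4))**2 = (3 + 11)**2 = 14**2 = 196)
l = 9 (l = 1*9 = 9)
x = -6643/204 (x = 196/(-6) - 7/(-68) = 196*(-1/6) - 7*(-1/68) = -98/3 + 7/68 = -6643/204 ≈ -32.564)
l*x = 9*(-6643/204) = -19929/68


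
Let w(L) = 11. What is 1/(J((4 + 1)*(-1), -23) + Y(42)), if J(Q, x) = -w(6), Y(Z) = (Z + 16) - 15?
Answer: 1/32 ≈ 0.031250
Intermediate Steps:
Y(Z) = 1 + Z (Y(Z) = (16 + Z) - 15 = 1 + Z)
J(Q, x) = -11 (J(Q, x) = -1*11 = -11)
1/(J((4 + 1)*(-1), -23) + Y(42)) = 1/(-11 + (1 + 42)) = 1/(-11 + 43) = 1/32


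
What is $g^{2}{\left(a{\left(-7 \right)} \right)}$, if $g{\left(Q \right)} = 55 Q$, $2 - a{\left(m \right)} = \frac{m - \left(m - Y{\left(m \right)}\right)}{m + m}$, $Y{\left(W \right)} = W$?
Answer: $\frac{27225}{4} \approx 6806.3$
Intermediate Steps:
$a{\left(m \right)} = \frac{3}{2}$ ($a{\left(m \right)} = 2 - \frac{m + \left(m - m\right)}{m + m} = 2 - \frac{m + 0}{2 m} = 2 - m \frac{1}{2 m} = 2 - \frac{1}{2} = \frac{3}{2}$)
$g^{2}{\left(a{\left(-7 \right)} \right)} = \left(55 \cdot \frac{3}{2}\right)^{2} = \left(\frac{165}{2}\right)^{2} = \frac{27225}{4}$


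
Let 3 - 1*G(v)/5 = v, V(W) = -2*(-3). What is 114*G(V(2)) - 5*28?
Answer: -1850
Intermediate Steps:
V(W) = 6
G(v) = 15 - 5*v
114*G(V(2)) - 5*28 = 114*(15 - 5*6) - 5*28 = 114*(15 - 30) - 140 = 114*(-15) - 140 = -1710 - 140 = -1850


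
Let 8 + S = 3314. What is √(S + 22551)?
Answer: 39*√17 ≈ 160.80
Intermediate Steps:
S = 3306 (S = -8 + 3314 = 3306)
√(S + 22551) = √(3306 + 22551) = √25857 = 39*√17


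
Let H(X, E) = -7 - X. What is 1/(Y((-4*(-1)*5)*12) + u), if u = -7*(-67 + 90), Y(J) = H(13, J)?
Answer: -1/181 ≈ -0.0055249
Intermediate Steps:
Y(J) = -20 (Y(J) = -7 - 1*13 = -7 - 13 = -20)
u = -161 (u = -7*23 = -161)
1/(Y((-4*(-1)*5)*12) + u) = 1/(-20 - 161) = 1/(-181) = -1/181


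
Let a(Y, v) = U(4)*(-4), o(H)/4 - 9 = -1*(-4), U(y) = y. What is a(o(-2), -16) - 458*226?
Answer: -103524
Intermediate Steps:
o(H) = 52 (o(H) = 36 + 4*(-1*(-4)) = 36 + 4*4 = 36 + 16 = 52)
a(Y, v) = -16 (a(Y, v) = 4*(-4) = -16)
a(o(-2), -16) - 458*226 = -16 - 458*226 = -16 - 103508 = -103524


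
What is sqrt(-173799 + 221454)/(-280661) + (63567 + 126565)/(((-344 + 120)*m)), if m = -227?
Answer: 47533/12712 - 3*sqrt(5295)/280661 ≈ 3.7384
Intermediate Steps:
sqrt(-173799 + 221454)/(-280661) + (63567 + 126565)/(((-344 + 120)*m)) = sqrt(-173799 + 221454)/(-280661) + (63567 + 126565)/(((-344 + 120)*(-227))) = sqrt(47655)*(-1/280661) + 190132/((-224*(-227))) = (3*sqrt(5295))*(-1/280661) + 190132/50848 = -3*sqrt(5295)/280661 + 190132*(1/50848) = -3*sqrt(5295)/280661 + 47533/12712 = 47533/12712 - 3*sqrt(5295)/280661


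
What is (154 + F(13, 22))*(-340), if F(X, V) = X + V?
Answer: -64260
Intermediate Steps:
F(X, V) = V + X
(154 + F(13, 22))*(-340) = (154 + (22 + 13))*(-340) = (154 + 35)*(-340) = 189*(-340) = -64260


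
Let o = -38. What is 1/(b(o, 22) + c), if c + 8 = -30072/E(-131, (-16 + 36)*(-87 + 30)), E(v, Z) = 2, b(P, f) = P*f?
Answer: -1/15880 ≈ -6.2972e-5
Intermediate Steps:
c = -15044 (c = -8 - 30072/2 = -8 - 30072*½ = -8 - 15036 = -15044)
1/(b(o, 22) + c) = 1/(-38*22 - 15044) = 1/(-836 - 15044) = 1/(-15880) = -1/15880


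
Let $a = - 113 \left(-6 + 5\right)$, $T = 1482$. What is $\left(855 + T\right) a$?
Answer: $264081$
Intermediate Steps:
$a = 113$ ($a = \left(-113\right) \left(-1\right) = 113$)
$\left(855 + T\right) a = \left(855 + 1482\right) 113 = 2337 \cdot 113 = 264081$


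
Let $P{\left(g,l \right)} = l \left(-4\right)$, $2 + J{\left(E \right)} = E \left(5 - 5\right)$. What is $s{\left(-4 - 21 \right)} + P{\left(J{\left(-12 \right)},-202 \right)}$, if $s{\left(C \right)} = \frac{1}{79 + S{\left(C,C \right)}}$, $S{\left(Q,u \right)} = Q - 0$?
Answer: $\frac{43633}{54} \approx 808.02$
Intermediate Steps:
$J{\left(E \right)} = -2$ ($J{\left(E \right)} = -2 + E \left(5 - 5\right) = -2 + E 0 = -2 + 0 = -2$)
$S{\left(Q,u \right)} = Q$ ($S{\left(Q,u \right)} = Q + 0 = Q$)
$s{\left(C \right)} = \frac{1}{79 + C}$
$P{\left(g,l \right)} = - 4 l$
$s{\left(-4 - 21 \right)} + P{\left(J{\left(-12 \right)},-202 \right)} = \frac{1}{79 - 25} - -808 = \frac{1}{79 - 25} + 808 = \frac{1}{54} + 808 = \frac{43633}{54}$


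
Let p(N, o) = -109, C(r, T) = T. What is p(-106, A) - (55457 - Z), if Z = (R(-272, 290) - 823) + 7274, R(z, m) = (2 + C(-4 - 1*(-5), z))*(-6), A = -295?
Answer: -47495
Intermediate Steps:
R(z, m) = -12 - 6*z (R(z, m) = (2 + z)*(-6) = -12 - 6*z)
Z = 8071 (Z = ((-12 - 6*(-272)) - 823) + 7274 = ((-12 + 1632) - 823) + 7274 = (1620 - 823) + 7274 = 797 + 7274 = 8071)
p(-106, A) - (55457 - Z) = -109 - (55457 - 1*8071) = -109 - (55457 - 8071) = -109 - 1*47386 = -109 - 47386 = -47495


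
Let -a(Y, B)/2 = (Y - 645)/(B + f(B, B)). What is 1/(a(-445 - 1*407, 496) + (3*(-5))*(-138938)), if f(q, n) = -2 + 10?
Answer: 84/175062379 ≈ 4.7983e-7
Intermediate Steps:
f(q, n) = 8
a(Y, B) = -2*(-645 + Y)/(8 + B) (a(Y, B) = -2*(Y - 645)/(B + 8) = -2*(-645 + Y)/(8 + B))
1/(a(-445 - 1*407, 496) + (3*(-5))*(-138938)) = 1/(2*(645 - (-445 - 1*407))/(8 + 496) + (3*(-5))*(-138938)) = 1/(2*(645 - (-445 - 407))/504 - 15*(-138938)) = 1/(2*(1/504)*(645 - 1*(-852)) + 2084070) = 1/(2*(1/504)*(645 + 852) + 2084070) = 1/(2*(1/504)*1497 + 2084070) = 1/(499/84 + 2084070) = 1/(175062379/84) = 84/175062379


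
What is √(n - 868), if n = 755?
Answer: I*√113 ≈ 10.63*I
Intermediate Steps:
√(n - 868) = √(755 - 868) = √(-113) = I*√113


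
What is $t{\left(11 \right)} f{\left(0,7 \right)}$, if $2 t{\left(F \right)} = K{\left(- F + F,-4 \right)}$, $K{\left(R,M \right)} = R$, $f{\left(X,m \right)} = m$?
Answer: $0$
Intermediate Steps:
$t{\left(F \right)} = 0$ ($t{\left(F \right)} = \frac{- F + F}{2} = \frac{1}{2} \cdot 0 = 0$)
$t{\left(11 \right)} f{\left(0,7 \right)} = 0 \cdot 7 = 0$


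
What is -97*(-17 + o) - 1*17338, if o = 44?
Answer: -19957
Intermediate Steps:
-97*(-17 + o) - 1*17338 = -97*(-17 + 44) - 1*17338 = -97*27 - 17338 = -2619 - 17338 = -19957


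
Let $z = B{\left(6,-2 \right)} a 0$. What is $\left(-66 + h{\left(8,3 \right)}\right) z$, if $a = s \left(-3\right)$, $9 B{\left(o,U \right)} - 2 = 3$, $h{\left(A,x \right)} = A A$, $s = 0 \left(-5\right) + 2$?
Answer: $0$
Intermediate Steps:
$s = 2$ ($s = 0 + 2 = 2$)
$h{\left(A,x \right)} = A^{2}$
$B{\left(o,U \right)} = \frac{5}{9}$ ($B{\left(o,U \right)} = \frac{2}{9} + \frac{1}{9} \cdot 3 = \frac{2}{9} + \frac{1}{3} = \frac{5}{9}$)
$a = -6$ ($a = 2 \left(-3\right) = -6$)
$z = 0$ ($z = \frac{5}{9} \left(-6\right) 0 = \left(- \frac{10}{3}\right) 0 = 0$)
$\left(-66 + h{\left(8,3 \right)}\right) z = \left(-66 + 8^{2}\right) 0 = \left(-66 + 64\right) 0 = \left(-2\right) 0 = 0$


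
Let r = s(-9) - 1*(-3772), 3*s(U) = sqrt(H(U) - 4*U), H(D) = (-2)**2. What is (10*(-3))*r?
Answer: -113160 - 20*sqrt(10) ≈ -1.1322e+5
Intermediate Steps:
H(D) = 4
s(U) = sqrt(4 - 4*U)/3
r = 3772 + 2*sqrt(10)/3 (r = 2*sqrt(1 - 1*(-9))/3 - 1*(-3772) = 2*sqrt(1 + 9)/3 + 3772 = 2*sqrt(10)/3 + 3772 = 3772 + 2*sqrt(10)/3 ≈ 3774.1)
(10*(-3))*r = (10*(-3))*(3772 + 2*sqrt(10)/3) = -30*(3772 + 2*sqrt(10)/3) = -113160 - 20*sqrt(10)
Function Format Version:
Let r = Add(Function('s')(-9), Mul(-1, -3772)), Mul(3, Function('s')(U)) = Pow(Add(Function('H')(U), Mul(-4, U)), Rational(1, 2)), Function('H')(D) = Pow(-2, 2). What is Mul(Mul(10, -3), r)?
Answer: Add(-113160, Mul(-20, Pow(10, Rational(1, 2)))) ≈ -1.1322e+5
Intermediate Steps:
Function('H')(D) = 4
Function('s')(U) = Mul(Rational(1, 3), Pow(Add(4, Mul(-4, U)), Rational(1, 2)))
r = Add(3772, Mul(Rational(2, 3), Pow(10, Rational(1, 2)))) (r = Add(Mul(Rational(2, 3), Pow(Add(1, Mul(-1, -9)), Rational(1, 2))), Mul(-1, -3772)) = Add(Mul(Rational(2, 3), Pow(Add(1, 9), Rational(1, 2))), 3772) = Add(Mul(Rational(2, 3), Pow(10, Rational(1, 2))), 3772) = Add(3772, Mul(Rational(2, 3), Pow(10, Rational(1, 2)))) ≈ 3774.1)
Mul(Mul(10, -3), r) = Mul(Mul(10, -3), Add(3772, Mul(Rational(2, 3), Pow(10, Rational(1, 2))))) = Mul(-30, Add(3772, Mul(Rational(2, 3), Pow(10, Rational(1, 2))))) = Add(-113160, Mul(-20, Pow(10, Rational(1, 2))))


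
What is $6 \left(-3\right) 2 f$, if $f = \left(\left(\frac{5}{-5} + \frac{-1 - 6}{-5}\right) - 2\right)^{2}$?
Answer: $- \frac{2304}{25} \approx -92.16$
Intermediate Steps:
$f = \frac{64}{25}$ ($f = \left(\left(5 \left(- \frac{1}{5}\right) + \left(-1 - 6\right) \left(- \frac{1}{5}\right)\right) - 2\right)^{2} = \left(\left(-1 - - \frac{7}{5}\right) - 2\right)^{2} = \left(\left(-1 + \frac{7}{5}\right) - 2\right)^{2} = \left(\frac{2}{5} - 2\right)^{2} = \left(- \frac{8}{5}\right)^{2} = \frac{64}{25} \approx 2.56$)
$6 \left(-3\right) 2 f = 6 \left(-3\right) 2 \cdot \frac{64}{25} = \left(-18\right) 2 \cdot \frac{64}{25} = \left(-36\right) \frac{64}{25} = - \frac{2304}{25}$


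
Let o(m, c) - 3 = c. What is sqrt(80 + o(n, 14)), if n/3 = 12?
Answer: sqrt(97) ≈ 9.8489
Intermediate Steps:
n = 36 (n = 3*12 = 36)
o(m, c) = 3 + c
sqrt(80 + o(n, 14)) = sqrt(80 + (3 + 14)) = sqrt(80 + 17) = sqrt(97)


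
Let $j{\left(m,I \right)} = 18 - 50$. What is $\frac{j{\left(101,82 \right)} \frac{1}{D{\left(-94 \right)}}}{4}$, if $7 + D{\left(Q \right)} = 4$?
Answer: $\frac{8}{3} \approx 2.6667$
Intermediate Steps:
$D{\left(Q \right)} = -3$ ($D{\left(Q \right)} = -7 + 4 = -3$)
$j{\left(m,I \right)} = -32$
$\frac{j{\left(101,82 \right)} \frac{1}{D{\left(-94 \right)}}}{4} = \frac{\left(-32\right) \frac{1}{-3}}{4} = \left(-32\right) \left(- \frac{1}{3}\right) \frac{1}{4} = \frac{32}{3} \cdot \frac{1}{4} = \frac{8}{3}$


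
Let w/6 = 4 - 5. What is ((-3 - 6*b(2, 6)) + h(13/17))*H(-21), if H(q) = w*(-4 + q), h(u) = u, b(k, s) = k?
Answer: -36300/17 ≈ -2135.3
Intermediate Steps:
w = -6 (w = 6*(4 - 5) = 6*(-1) = -6)
H(q) = 24 - 6*q (H(q) = -6*(-4 + q) = 24 - 6*q)
((-3 - 6*b(2, 6)) + h(13/17))*H(-21) = ((-3 - 6*2) + 13/17)*(24 - 6*(-21)) = ((-3 - 12) + 13*(1/17))*(24 + 126) = (-15 + 13/17)*150 = -242/17*150 = -36300/17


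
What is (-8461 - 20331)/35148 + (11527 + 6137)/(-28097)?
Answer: -357455774/246888339 ≈ -1.4478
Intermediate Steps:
(-8461 - 20331)/35148 + (11527 + 6137)/(-28097) = -28792*1/35148 + 17664*(-1/28097) = -7198/8787 - 17664/28097 = -357455774/246888339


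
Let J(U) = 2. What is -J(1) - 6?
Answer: -8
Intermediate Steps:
-J(1) - 6 = -1*2 - 6 = -2 - 6 = -8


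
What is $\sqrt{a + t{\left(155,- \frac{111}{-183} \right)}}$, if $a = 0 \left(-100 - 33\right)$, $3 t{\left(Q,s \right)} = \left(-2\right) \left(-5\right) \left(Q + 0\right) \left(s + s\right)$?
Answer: $\frac{10 \sqrt{209901}}{183} \approx 25.035$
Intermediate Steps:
$t{\left(Q,s \right)} = \frac{20 Q s}{3}$ ($t{\left(Q,s \right)} = \frac{\left(-2\right) \left(-5\right) \left(Q + 0\right) \left(s + s\right)}{3} = \frac{10 Q 2 s}{3} = \frac{10 \cdot 2 Q s}{3} = \frac{20 Q s}{3}$)
$a = 0$ ($a = 0 \left(-133\right) = 0$)
$\sqrt{a + t{\left(155,- \frac{111}{-183} \right)}} = \sqrt{0 + \frac{20}{3} \cdot 155 \left(- \frac{111}{-183}\right)} = \sqrt{0 + \frac{20}{3} \cdot 155 \left(\left(-111\right) \left(- \frac{1}{183}\right)\right)} = \sqrt{0 + \frac{20}{3} \cdot 155 \cdot \frac{37}{61}} = \sqrt{0 + \frac{114700}{183}} = \sqrt{\frac{114700}{183}} = \frac{10 \sqrt{209901}}{183}$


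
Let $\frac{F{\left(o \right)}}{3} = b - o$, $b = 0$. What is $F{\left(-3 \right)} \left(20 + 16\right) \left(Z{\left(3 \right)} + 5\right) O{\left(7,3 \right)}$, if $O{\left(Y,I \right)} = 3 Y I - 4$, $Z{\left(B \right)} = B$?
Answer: $152928$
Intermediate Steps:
$O{\left(Y,I \right)} = -4 + 3 I Y$ ($O{\left(Y,I \right)} = 3 I Y - 4 = -4 + 3 I Y$)
$F{\left(o \right)} = - 3 o$ ($F{\left(o \right)} = 3 \left(0 - o\right) = 3 \left(- o\right) = - 3 o$)
$F{\left(-3 \right)} \left(20 + 16\right) \left(Z{\left(3 \right)} + 5\right) O{\left(7,3 \right)} = \left(-3\right) \left(-3\right) \left(20 + 16\right) \left(3 + 5\right) \left(-4 + 3 \cdot 3 \cdot 7\right) = 9 \cdot 36 \cdot 8 \left(-4 + 63\right) = 9 \cdot 288 \cdot 59 = 2592 \cdot 59 = 152928$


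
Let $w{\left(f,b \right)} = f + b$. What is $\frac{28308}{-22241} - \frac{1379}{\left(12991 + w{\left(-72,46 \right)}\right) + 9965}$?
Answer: $- \frac{679772779}{509986130} \approx -1.3329$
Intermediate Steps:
$w{\left(f,b \right)} = b + f$
$\frac{28308}{-22241} - \frac{1379}{\left(12991 + w{\left(-72,46 \right)}\right) + 9965} = \frac{28308}{-22241} - \frac{1379}{\left(12991 + \left(46 - 72\right)\right) + 9965} = 28308 \left(- \frac{1}{22241}\right) - \frac{1379}{\left(12991 - 26\right) + 9965} = - \frac{28308}{22241} - \frac{1379}{12965 + 9965} = - \frac{28308}{22241} - \frac{1379}{22930} = - \frac{679772779}{509986130}$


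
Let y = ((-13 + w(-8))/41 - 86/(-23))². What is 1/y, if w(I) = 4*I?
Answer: 889249/6205081 ≈ 0.14331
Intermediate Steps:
y = 6205081/889249 (y = ((-13 + 4*(-8))/41 - 86/(-23))² = ((-13 - 32)*(1/41) - 86*(-1/23))² = (-45*1/41 + 86/23)² = (-45/41 + 86/23)² = (2491/943)² = 6205081/889249 ≈ 6.9779)
1/y = 1/(6205081/889249) = 889249/6205081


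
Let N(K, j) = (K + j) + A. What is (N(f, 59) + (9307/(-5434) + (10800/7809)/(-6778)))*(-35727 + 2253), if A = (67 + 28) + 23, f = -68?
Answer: -4530401954523459/1261484081 ≈ -3.5913e+6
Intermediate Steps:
A = 118 (A = 95 + 23 = 118)
N(K, j) = 118 + K + j (N(K, j) = (K + j) + 118 = 118 + K + j)
(N(f, 59) + (9307/(-5434) + (10800/7809)/(-6778)))*(-35727 + 2253) = ((118 - 68 + 59) + (9307/(-5434) + (10800/7809)/(-6778)))*(-35727 + 2253) = (109 + (9307*(-1/5434) + (10800*(1/7809))*(-1/6778)))*(-33474) = (109 + (-9307/5434 + (3600/2603)*(-1/6778)))*(-33474) = (109 + (-9307/5434 - 1800/8821567))*(-33474) = (109 - 4321689751/2522968162)*(-33474) = (270681839907/2522968162)*(-33474) = -4530401954523459/1261484081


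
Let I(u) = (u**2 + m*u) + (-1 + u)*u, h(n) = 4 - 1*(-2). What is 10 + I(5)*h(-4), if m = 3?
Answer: 370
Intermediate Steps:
h(n) = 6 (h(n) = 4 + 2 = 6)
I(u) = u**2 + 3*u + u*(-1 + u) (I(u) = (u**2 + 3*u) + (-1 + u)*u = (u**2 + 3*u) + u*(-1 + u) = u**2 + 3*u + u*(-1 + u))
10 + I(5)*h(-4) = 10 + (2*5*(1 + 5))*6 = 10 + (2*5*6)*6 = 10 + 60*6 = 10 + 360 = 370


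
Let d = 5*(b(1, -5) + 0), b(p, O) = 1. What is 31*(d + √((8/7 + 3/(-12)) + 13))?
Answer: 155 + 31*√2723/14 ≈ 270.55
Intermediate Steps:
d = 5 (d = 5*(1 + 0) = 5*1 = 5)
31*(d + √((8/7 + 3/(-12)) + 13)) = 31*(5 + √((8/7 + 3/(-12)) + 13)) = 31*(5 + √((8*(⅐) + 3*(-1/12)) + 13)) = 31*(5 + √((8/7 - ¼) + 13)) = 31*(5 + √(25/28 + 13)) = 31*(5 + √(389/28)) = 31*(5 + √2723/14) = 155 + 31*√2723/14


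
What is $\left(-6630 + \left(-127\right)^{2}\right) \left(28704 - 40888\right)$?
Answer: $-115735816$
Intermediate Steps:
$\left(-6630 + \left(-127\right)^{2}\right) \left(28704 - 40888\right) = \left(-6630 + 16129\right) \left(-12184\right) = 9499 \left(-12184\right) = -115735816$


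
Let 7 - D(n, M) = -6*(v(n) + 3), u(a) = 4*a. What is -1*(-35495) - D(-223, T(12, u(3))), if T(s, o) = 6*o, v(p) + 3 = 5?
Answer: 35458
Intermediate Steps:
v(p) = 2 (v(p) = -3 + 5 = 2)
D(n, M) = 37 (D(n, M) = 7 - (-6)*(2 + 3) = 7 - (-6)*5 = 7 - 1*(-30) = 7 + 30 = 37)
-1*(-35495) - D(-223, T(12, u(3))) = -1*(-35495) - 1*37 = 35495 - 37 = 35458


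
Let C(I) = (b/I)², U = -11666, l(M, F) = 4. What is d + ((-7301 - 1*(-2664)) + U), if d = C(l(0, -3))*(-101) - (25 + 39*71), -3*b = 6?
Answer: -76489/4 ≈ -19122.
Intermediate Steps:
b = -2 (b = -⅓*6 = -2)
C(I) = 4/I² (C(I) = (-2/I)² = 4/I²)
d = -11277/4 (d = (4/4²)*(-101) - (25 + 39*71) = (4*(1/16))*(-101) - (25 + 2769) = (¼)*(-101) - 1*2794 = -101/4 - 2794 = -11277/4 ≈ -2819.3)
d + ((-7301 - 1*(-2664)) + U) = -11277/4 + ((-7301 - 1*(-2664)) - 11666) = -11277/4 + ((-7301 + 2664) - 11666) = -11277/4 + (-4637 - 11666) = -11277/4 - 16303 = -76489/4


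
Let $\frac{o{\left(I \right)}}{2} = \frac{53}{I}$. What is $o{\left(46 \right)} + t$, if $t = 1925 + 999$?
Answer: $\frac{67305}{23} \approx 2926.3$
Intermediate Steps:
$o{\left(I \right)} = \frac{106}{I}$ ($o{\left(I \right)} = 2 \frac{53}{I} = \frac{106}{I}$)
$t = 2924$
$o{\left(46 \right)} + t = \frac{106}{46} + 2924 = 106 \cdot \frac{1}{46} + 2924 = \frac{53}{23} + 2924 = \frac{67305}{23}$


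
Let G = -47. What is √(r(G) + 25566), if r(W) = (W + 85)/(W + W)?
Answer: √56474401/47 ≈ 159.89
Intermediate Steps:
r(W) = (85 + W)/(2*W) (r(W) = (85 + W)/((2*W)) = (85 + W)*(1/(2*W)) = (85 + W)/(2*W))
√(r(G) + 25566) = √((½)*(85 - 47)/(-47) + 25566) = √((½)*(-1/47)*38 + 25566) = √(-19/47 + 25566) = √(1201583/47) = √56474401/47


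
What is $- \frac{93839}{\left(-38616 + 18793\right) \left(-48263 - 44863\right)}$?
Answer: $- \frac{93839}{1846036698} \approx -5.0833 \cdot 10^{-5}$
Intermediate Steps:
$- \frac{93839}{\left(-38616 + 18793\right) \left(-48263 - 44863\right)} = - \frac{93839}{\left(-19823\right) \left(-93126\right)} = - \frac{93839}{1846036698}$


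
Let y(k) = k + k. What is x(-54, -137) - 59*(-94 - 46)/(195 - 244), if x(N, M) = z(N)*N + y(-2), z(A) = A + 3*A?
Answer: 80440/7 ≈ 11491.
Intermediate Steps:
z(A) = 4*A
y(k) = 2*k
x(N, M) = -4 + 4*N² (x(N, M) = (4*N)*N + 2*(-2) = 4*N² - 4 = -4 + 4*N²)
x(-54, -137) - 59*(-94 - 46)/(195 - 244) = (-4 + 4*(-54)²) - 59*(-94 - 46)/(195 - 244) = (-4 + 4*2916) - 59*(-140/(-49)) = (-4 + 11664) - 59*(-140*(-1/49)) = 11660 - 59*20/7 = 11660 - 1*1180/7 = 11660 - 1180/7 = 80440/7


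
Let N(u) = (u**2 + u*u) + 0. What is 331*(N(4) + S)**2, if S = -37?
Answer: 8275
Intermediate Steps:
N(u) = 2*u**2 (N(u) = (u**2 + u**2) + 0 = 2*u**2 + 0 = 2*u**2)
331*(N(4) + S)**2 = 331*(2*4**2 - 37)**2 = 331*(2*16 - 37)**2 = 331*(32 - 37)**2 = 331*(-5)**2 = 331*25 = 8275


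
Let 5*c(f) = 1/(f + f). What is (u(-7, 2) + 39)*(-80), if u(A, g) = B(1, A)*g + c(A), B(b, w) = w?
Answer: -13992/7 ≈ -1998.9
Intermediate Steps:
c(f) = 1/(10*f) (c(f) = 1/(5*(f + f)) = 1/(5*((2*f))) = (1/(2*f))/5 = 1/(10*f))
u(A, g) = 1/(10*A) + A*g (u(A, g) = A*g + 1/(10*A) = 1/(10*A) + A*g)
(u(-7, 2) + 39)*(-80) = (((⅒)/(-7) - 7*2) + 39)*(-80) = (((⅒)*(-⅐) - 14) + 39)*(-80) = ((-1/70 - 14) + 39)*(-80) = (-981/70 + 39)*(-80) = (1749/70)*(-80) = -13992/7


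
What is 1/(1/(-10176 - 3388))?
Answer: -13564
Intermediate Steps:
1/(1/(-10176 - 3388)) = 1/(1/(-13564)) = 1/(-1/13564) = -13564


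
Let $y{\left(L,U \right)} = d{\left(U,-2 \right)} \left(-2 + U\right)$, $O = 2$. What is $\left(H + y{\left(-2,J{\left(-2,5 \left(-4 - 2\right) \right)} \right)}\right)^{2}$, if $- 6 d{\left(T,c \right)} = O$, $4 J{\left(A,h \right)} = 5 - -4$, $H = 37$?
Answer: $\frac{196249}{144} \approx 1362.8$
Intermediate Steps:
$J{\left(A,h \right)} = \frac{9}{4}$ ($J{\left(A,h \right)} = \frac{5 - -4}{4} = \frac{5 + 4}{4} = \frac{1}{4} \cdot 9 = \frac{9}{4}$)
$d{\left(T,c \right)} = - \frac{1}{3}$ ($d{\left(T,c \right)} = \left(- \frac{1}{6}\right) 2 = - \frac{1}{3}$)
$y{\left(L,U \right)} = \frac{2}{3} - \frac{U}{3}$ ($y{\left(L,U \right)} = - \frac{-2 + U}{3} = \frac{2}{3} - \frac{U}{3}$)
$\left(H + y{\left(-2,J{\left(-2,5 \left(-4 - 2\right) \right)} \right)}\right)^{2} = \left(37 + \left(\frac{2}{3} - \frac{3}{4}\right)\right)^{2} = \left(37 - \frac{1}{12}\right)^{2} = \left(\frac{443}{12}\right)^{2} = \frac{196249}{144}$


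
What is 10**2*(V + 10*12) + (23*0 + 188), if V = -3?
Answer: 11888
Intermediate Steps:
10**2*(V + 10*12) + (23*0 + 188) = 10**2*(-3 + 10*12) + (23*0 + 188) = 100*(-3 + 120) + (0 + 188) = 100*117 + 188 = 11700 + 188 = 11888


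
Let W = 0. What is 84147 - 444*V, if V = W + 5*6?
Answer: 70827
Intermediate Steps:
V = 30 (V = 0 + 5*6 = 0 + 30 = 30)
84147 - 444*V = 84147 - 444*30 = 84147 - 13320 = 70827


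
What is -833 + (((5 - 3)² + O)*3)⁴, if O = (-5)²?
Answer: 57288928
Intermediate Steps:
O = 25
-833 + (((5 - 3)² + O)*3)⁴ = -833 + (((5 - 3)² + 25)*3)⁴ = -833 + ((2² + 25)*3)⁴ = -833 + ((4 + 25)*3)⁴ = -833 + (29*3)⁴ = -833 + 87⁴ = -833 + 57289761 = 57288928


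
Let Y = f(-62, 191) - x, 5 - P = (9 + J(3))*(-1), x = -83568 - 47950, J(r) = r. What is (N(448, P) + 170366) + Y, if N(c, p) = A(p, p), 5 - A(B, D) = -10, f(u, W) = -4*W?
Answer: 301135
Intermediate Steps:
A(B, D) = 15 (A(B, D) = 5 - 1*(-10) = 5 + 10 = 15)
x = -131518
P = 17 (P = 5 - (9 + 3)*(-1) = 5 - 12*(-1) = 5 - 1*(-12) = 5 + 12 = 17)
N(c, p) = 15
Y = 130754 (Y = -4*191 - 1*(-131518) = -764 + 131518 = 130754)
(N(448, P) + 170366) + Y = (15 + 170366) + 130754 = 170381 + 130754 = 301135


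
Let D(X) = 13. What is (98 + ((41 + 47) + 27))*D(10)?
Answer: 2769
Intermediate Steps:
(98 + ((41 + 47) + 27))*D(10) = (98 + ((41 + 47) + 27))*13 = (98 + (88 + 27))*13 = (98 + 115)*13 = 213*13 = 2769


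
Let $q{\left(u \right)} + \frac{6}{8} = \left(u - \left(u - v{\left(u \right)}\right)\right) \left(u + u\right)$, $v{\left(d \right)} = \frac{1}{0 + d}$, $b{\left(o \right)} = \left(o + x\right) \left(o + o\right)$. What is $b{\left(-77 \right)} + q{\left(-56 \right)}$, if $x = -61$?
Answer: $\frac{85013}{4} \approx 21253.0$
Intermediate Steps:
$b{\left(o \right)} = 2 o \left(-61 + o\right)$ ($b{\left(o \right)} = \left(o - 61\right) \left(o + o\right) = \left(-61 + o\right) 2 o = 2 o \left(-61 + o\right)$)
$v{\left(d \right)} = \frac{1}{d}$
$q{\left(u \right)} = \frac{5}{4}$ ($q{\left(u \right)} = - \frac{3}{4} + \left(u - \left(u - \frac{1}{u}\right)\right) \left(u + u\right) = - \frac{3}{4} + \frac{2 u}{u} = - \frac{3}{4} + 2 = \frac{5}{4}$)
$b{\left(-77 \right)} + q{\left(-56 \right)} = 2 \left(-77\right) \left(-61 - 77\right) + \frac{5}{4} = 2 \left(-77\right) \left(-138\right) + \frac{5}{4} = 21252 + \frac{5}{4} = \frac{85013}{4}$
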